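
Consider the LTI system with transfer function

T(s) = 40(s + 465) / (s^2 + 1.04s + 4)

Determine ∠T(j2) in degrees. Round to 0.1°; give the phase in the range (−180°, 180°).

-89.8°

At s = jω = j2:
zero (s+465): 465 + j2 → |·| = √(465²+2²) = √216229 ≈ 465, ∠ = arctan(2/465) ≈ 0.25°
quadratic: (j2)² + 1.04·j2 + 4 = 0 + j2.08 → |·| ≈ 2.08, ∠ ≈ 90.00°
∠T = 0.25° − 90.00° = -89.75°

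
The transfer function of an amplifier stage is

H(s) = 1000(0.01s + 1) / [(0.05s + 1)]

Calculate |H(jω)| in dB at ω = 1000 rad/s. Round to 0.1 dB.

At ω = 1000 rad/s:
zero (1 + j1000·0.01) = 1 + j10 → |·| ≈ 10.05, ∠ ≈ 84.29°
pole (1 + j1000·0.05) = 1 + j50 → |·| ≈ 50.01, ∠ ≈ 88.85°
|H| = 1000 · 10.05 / (50.01) ≈ 200.96
Gain = 20 log₁₀(200.96) ≈ 46.06 dB

46.1 dB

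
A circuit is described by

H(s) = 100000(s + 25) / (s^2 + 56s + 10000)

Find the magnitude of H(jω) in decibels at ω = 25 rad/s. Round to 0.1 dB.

At s = jω = j25:
zero (s+25): 25 + j25 → |·| = √(25²+25²) = √1250 ≈ 35.355, ∠ = arctan(25/25) ≈ 45.00°
quadratic: (j25)² + 56·j25 + 10000 = 9375 + j1400 → |·| ≈ 9479, ∠ ≈ 8.49°
|H| = 100000 · 35.355 / 9479 ≈ 372.98
Gain = 20 log₁₀(372.98) ≈ 51.43 dB

51.4 dB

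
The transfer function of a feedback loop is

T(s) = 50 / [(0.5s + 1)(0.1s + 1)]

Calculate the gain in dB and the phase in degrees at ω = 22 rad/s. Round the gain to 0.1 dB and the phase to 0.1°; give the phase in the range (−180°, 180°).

5.5 dB, -150.4°

At ω = 22 rad/s:
pole (1 + j22·0.5) = 1 + j11 → |·| ≈ 11.045, ∠ ≈ 84.81°
pole (1 + j22·0.1) = 1 + j2.2 → |·| ≈ 2.4166, ∠ ≈ 65.56°
|T| = 50 · 1 / (11.045 · 2.4166) ≈ 1.8733
Gain = 20 log₁₀(1.8733) ≈ 5.45 dB
∠T = (0°) − (84.81° + 65.56°) = -150.37°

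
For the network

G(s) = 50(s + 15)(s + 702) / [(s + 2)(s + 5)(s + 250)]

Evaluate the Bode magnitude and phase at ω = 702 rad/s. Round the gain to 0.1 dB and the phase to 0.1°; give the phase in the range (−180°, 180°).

-20.5 dB, -116.1°

At s = jω = j702:
zero (s+15): 15 + j702 → |·| = √(15²+702²) = √493029 ≈ 702.16, ∠ = arctan(702/15) ≈ 88.78°
zero (s+702): 702 + j702 → |·| = √(702²+702²) = √985608 ≈ 992.78, ∠ = arctan(702/702) ≈ 45.00°
pole (s+2): 2 + j702 → |·| = √(2²+702²) = √492808 ≈ 702, ∠ = arctan(702/2) ≈ 89.84°
pole (s+5): 5 + j702 → |·| = √(5²+702²) = √492829 ≈ 702.02, ∠ = arctan(702/5) ≈ 89.59°
pole (s+250): 250 + j702 → |·| = √(250²+702²) = √555304 ≈ 745.19, ∠ = arctan(702/250) ≈ 70.40°
|G| = 50 · 6.9709e+05 / 3.6724e+08 ≈ 0.094909
Gain = 20 log₁₀(0.094909) ≈ -20.45 dB
∠G = 133.78° − 249.83° = -116.05°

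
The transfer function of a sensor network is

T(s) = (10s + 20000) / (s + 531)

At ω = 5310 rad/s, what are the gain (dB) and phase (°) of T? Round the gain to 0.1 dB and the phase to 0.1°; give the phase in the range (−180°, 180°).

Substitute s = j5310:
Numerator: 10(j5310) + 20000 = 20000 + j53100
Denominator: (j5310) + 531 = 531 + j5310
|N| = √(20000² + 53100²) ≈ 56742, ∠N ≈ 69.36°
|D| = √(531² + 5310²) ≈ 5336.5, ∠D ≈ 84.29°
|T| = 56742 / 5336.5 ≈ 10.633
Gain = 20 log₁₀(10.633) ≈ 20.53 dB
∠T = 69.36° − 84.29° = -14.93°

20.5 dB, -14.9°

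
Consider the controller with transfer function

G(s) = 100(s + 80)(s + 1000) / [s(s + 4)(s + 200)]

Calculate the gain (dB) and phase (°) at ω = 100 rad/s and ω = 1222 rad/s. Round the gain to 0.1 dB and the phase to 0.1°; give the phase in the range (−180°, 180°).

At s = jω = j100:
zero (s+80): 80 + j100 → |·| = √(80²+100²) = √16400 ≈ 128.06, ∠ = arctan(100/80) ≈ 51.34°
zero (s+1000): 1000 + j100 → |·| = √(1000²+100²) = √1010000 ≈ 1005, ∠ = arctan(100/1000) ≈ 5.71°
pole (s+4): 4 + j100 → |·| = √(4²+100²) = √10016 ≈ 100.08, ∠ = arctan(100/4) ≈ 87.71°
pole (s+200): 200 + j100 → |·| = √(200²+100²) = √50000 ≈ 223.61, ∠ = arctan(100/200) ≈ 26.57°
pole at origin: |s| = 100, ∠ = 90.00° (in denominator)
|G| = 100 · 1.287e+05 / 2.2379e+06 ≈ 5.7509
Gain = 20 log₁₀(5.7509) ≈ 15.19 dB
∠G = 57.05° − 204.28° = -147.23°

At s = jω = j1222:
zero (s+80): 80 + j1222 → |·| = √(80²+1222²) = √1499684 ≈ 1224.6, ∠ = arctan(1222/80) ≈ 86.25°
zero (s+1000): 1000 + j1222 → |·| = √(1000²+1222²) = √2493284 ≈ 1579, ∠ = arctan(1222/1000) ≈ 50.71°
pole (s+4): 4 + j1222 → |·| = √(4²+1222²) = √1493300 ≈ 1222, ∠ = arctan(1222/4) ≈ 89.81°
pole (s+200): 200 + j1222 → |·| = √(200²+1222²) = √1533284 ≈ 1238.3, ∠ = arctan(1222/200) ≈ 80.71°
pole at origin: |s| = 1222, ∠ = 90.00° (in denominator)
|G| = 100 · 1.9336e+06 / 1.8491e+09 ≈ 0.10457
Gain = 20 log₁₀(0.10457) ≈ -19.61 dB
∠G = 136.96° − 260.52° = -123.56°

ω = 100: 15.2 dB, -147.2°; ω = 1222: -19.6 dB, -123.6°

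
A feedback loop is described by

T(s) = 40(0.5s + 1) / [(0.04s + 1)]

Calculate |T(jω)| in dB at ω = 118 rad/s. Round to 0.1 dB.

At ω = 118 rad/s:
zero (1 + j118·0.5) = 1 + j59 → |·| ≈ 59.008, ∠ ≈ 89.03°
pole (1 + j118·0.04) = 1 + j4.72 → |·| ≈ 4.8248, ∠ ≈ 78.04°
|T| = 40 · 59.008 / (4.8248) ≈ 489.21
Gain = 20 log₁₀(489.21) ≈ 53.79 dB

53.8 dB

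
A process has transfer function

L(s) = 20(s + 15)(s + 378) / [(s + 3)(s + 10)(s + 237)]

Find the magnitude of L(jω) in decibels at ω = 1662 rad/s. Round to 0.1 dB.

-38.3 dB

At s = jω = j1662:
zero (s+15): 15 + j1662 → |·| = √(15²+1662²) = √2762469 ≈ 1662.1, ∠ = arctan(1662/15) ≈ 89.48°
zero (s+378): 378 + j1662 → |·| = √(378²+1662²) = √2905128 ≈ 1704.4, ∠ = arctan(1662/378) ≈ 77.19°
pole (s+3): 3 + j1662 → |·| = √(3²+1662²) = √2762253 ≈ 1662, ∠ = arctan(1662/3) ≈ 89.90°
pole (s+10): 10 + j1662 → |·| = √(10²+1662²) = √2762344 ≈ 1662, ∠ = arctan(1662/10) ≈ 89.66°
pole (s+237): 237 + j1662 → |·| = √(237²+1662²) = √2818413 ≈ 1678.8, ∠ = arctan(1662/237) ≈ 81.88°
|L| = 20 · 2.8329e+06 / 4.6373e+09 ≈ 0.012218
Gain = 20 log₁₀(0.012218) ≈ -38.26 dB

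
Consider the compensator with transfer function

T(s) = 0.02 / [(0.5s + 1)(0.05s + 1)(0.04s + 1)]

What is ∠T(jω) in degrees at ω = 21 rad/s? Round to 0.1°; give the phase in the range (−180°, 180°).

-171.0°

At ω = 21 rad/s:
pole (1 + j21·0.5) = 1 + j10.5 → |·| ≈ 10.548, ∠ ≈ 84.56°
pole (1 + j21·0.05) = 1 + j1.05 → |·| ≈ 1.45, ∠ ≈ 46.40°
pole (1 + j21·0.04) = 1 + j0.84 → |·| ≈ 1.306, ∠ ≈ 40.03°
∠T = (0°) − (84.56° + 46.40° + 40.03°) = -170.99°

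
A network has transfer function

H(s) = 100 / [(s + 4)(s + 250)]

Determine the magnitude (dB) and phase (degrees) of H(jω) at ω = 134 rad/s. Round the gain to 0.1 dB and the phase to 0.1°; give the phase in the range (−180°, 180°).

-51.6 dB, -116.5°

At s = jω = j134:
pole (s+4): 4 + j134 → |·| = √(4²+134²) = √17972 ≈ 134.06, ∠ = arctan(134/4) ≈ 88.29°
pole (s+250): 250 + j134 → |·| = √(250²+134²) = √80456 ≈ 283.65, ∠ = arctan(134/250) ≈ 28.19°
|H| = 100 / 38026 ≈ 0.0026298
Gain = 20 log₁₀(0.0026298) ≈ -51.60 dB
∠H = 0.00° − 116.48° = -116.48°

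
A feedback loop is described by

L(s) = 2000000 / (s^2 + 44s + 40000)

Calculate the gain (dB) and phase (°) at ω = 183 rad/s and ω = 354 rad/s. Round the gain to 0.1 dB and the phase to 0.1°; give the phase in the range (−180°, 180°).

ω = 183: 45.7 dB, -51.0°; ω = 354: 27.3 dB, -169.7°

At s = jω = j183:
quadratic: (j183)² + 44·j183 + 40000 = 6511 + j8052 → |·| ≈ 10355, ∠ ≈ 51.04°
|L| = 2000000 / 10355 ≈ 193.14
Gain = 20 log₁₀(193.14) ≈ 45.72 dB
∠L = 0.00° − 51.04° = -51.04°

At s = jω = j354:
quadratic: (j354)² + 44·j354 + 40000 = -85316 + j15576 → |·| ≈ 86726, ∠ ≈ 169.65°
|L| = 2000000 / 86726 ≈ 23.061
Gain = 20 log₁₀(23.061) ≈ 27.26 dB
∠L = 0.00° − 169.65° = -169.65°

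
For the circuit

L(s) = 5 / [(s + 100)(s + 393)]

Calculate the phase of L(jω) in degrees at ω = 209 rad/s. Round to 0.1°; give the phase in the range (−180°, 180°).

At s = jω = j209:
pole (s+100): 100 + j209 → |·| = √(100²+209²) = √53681 ≈ 231.69, ∠ = arctan(209/100) ≈ 64.43°
pole (s+393): 393 + j209 → |·| = √(393²+209²) = √198130 ≈ 445.12, ∠ = arctan(209/393) ≈ 28.00°
∠L = 0.00° − 92.43° = -92.43°

-92.4°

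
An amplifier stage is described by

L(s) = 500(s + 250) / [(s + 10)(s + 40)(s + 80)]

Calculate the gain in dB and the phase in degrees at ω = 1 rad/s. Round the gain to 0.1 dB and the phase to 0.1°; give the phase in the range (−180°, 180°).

At s = jω = j1:
zero (s+250): 250 + j1 → |·| = √(250²+1²) = √62501 ≈ 250, ∠ = arctan(1/250) ≈ 0.23°
pole (s+10): 10 + j1 → |·| = √(10²+1²) = √101 ≈ 10.05, ∠ = arctan(1/10) ≈ 5.71°
pole (s+40): 40 + j1 → |·| = √(40²+1²) = √1601 ≈ 40.012, ∠ = arctan(1/40) ≈ 1.43°
pole (s+80): 80 + j1 → |·| = √(80²+1²) = √6401 ≈ 80.006, ∠ = arctan(1/80) ≈ 0.72°
|L| = 500 · 250 / 32172 ≈ 3.8854
Gain = 20 log₁₀(3.8854) ≈ 11.79 dB
∠L = 0.23° − 7.86° = -7.63°

11.8 dB, -7.6°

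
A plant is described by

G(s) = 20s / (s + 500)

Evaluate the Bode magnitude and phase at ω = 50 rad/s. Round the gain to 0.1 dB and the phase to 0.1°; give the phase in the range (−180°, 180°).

At s = jω = j50:
zero at origin: s = j50 → |·| = 50, ∠ = 90.00°
pole (s+500): 500 + j50 → |·| = √(500²+50²) = √252500 ≈ 502.49, ∠ = arctan(50/500) ≈ 5.71°
|G| = 20 · 50 / 502.49 ≈ 1.9901
Gain = 20 log₁₀(1.9901) ≈ 5.98 dB
∠G = 90.00° − 5.71° = 84.29°

6.0 dB, 84.3°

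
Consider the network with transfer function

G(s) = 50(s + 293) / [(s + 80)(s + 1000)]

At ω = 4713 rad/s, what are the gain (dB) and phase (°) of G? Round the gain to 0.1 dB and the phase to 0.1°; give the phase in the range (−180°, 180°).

-39.7 dB, -80.6°

At s = jω = j4713:
zero (s+293): 293 + j4713 → |·| = √(293²+4713²) = √22298218 ≈ 4722.1, ∠ = arctan(4713/293) ≈ 86.44°
pole (s+80): 80 + j4713 → |·| = √(80²+4713²) = √22218769 ≈ 4713.7, ∠ = arctan(4713/80) ≈ 89.03°
pole (s+1000): 1000 + j4713 → |·| = √(1000²+4713²) = √23212369 ≈ 4817.9, ∠ = arctan(4713/1000) ≈ 78.02°
|G| = 50 · 4722.1 / 2.271e+07 ≈ 0.010397
Gain = 20 log₁₀(0.010397) ≈ -39.66 dB
∠G = 86.44° − 167.05° = -80.61°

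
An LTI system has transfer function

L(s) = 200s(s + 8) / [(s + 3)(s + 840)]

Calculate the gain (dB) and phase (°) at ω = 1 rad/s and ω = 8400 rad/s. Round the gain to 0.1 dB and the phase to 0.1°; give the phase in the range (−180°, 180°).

At s = jω = j1:
zero (s+8): 8 + j1 → |·| = √(8²+1²) = √65 ≈ 8.0623, ∠ = arctan(1/8) ≈ 7.13°
zero at origin: s = j1 → |·| = 1, ∠ = 90.00°
pole (s+3): 3 + j1 → |·| = √(3²+1²) = √10 ≈ 3.1623, ∠ = arctan(1/3) ≈ 18.43°
pole (s+840): 840 + j1 → |·| = √(840²+1²) = √705601 ≈ 840, ∠ = arctan(1/840) ≈ 0.07°
|L| = 200 · 8.0623 / 2656.3 ≈ 0.60703
Gain = 20 log₁₀(0.60703) ≈ -4.34 dB
∠L = 97.13° − 18.50° = 78.63°

At s = jω = j8400:
zero (s+8): 8 + j8400 → |·| = √(8²+8400²) = √70560064 ≈ 8400, ∠ = arctan(8400/8) ≈ 89.95°
zero at origin: s = j8400 → |·| = 8400, ∠ = 90.00°
pole (s+3): 3 + j8400 → |·| = √(3²+8400²) = √70560009 ≈ 8400, ∠ = arctan(8400/3) ≈ 89.98°
pole (s+840): 840 + j8400 → |·| = √(840²+8400²) = √71265600 ≈ 8441.9, ∠ = arctan(8400/840) ≈ 84.29°
|L| = 200 · 7.056e+07 / 7.0912e+07 ≈ 199.01
Gain = 20 log₁₀(199.01) ≈ 45.98 dB
∠L = 179.95° − 174.27° = 5.68°

ω = 1: -4.3 dB, 78.6°; ω = 8400: 46.0 dB, 5.7°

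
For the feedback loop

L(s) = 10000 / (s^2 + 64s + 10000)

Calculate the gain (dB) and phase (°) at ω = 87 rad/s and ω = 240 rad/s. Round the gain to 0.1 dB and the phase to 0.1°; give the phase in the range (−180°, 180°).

At s = jω = j87:
quadratic: (j87)² + 64·j87 + 10000 = 2431 + j5568 → |·| ≈ 6075.6, ∠ ≈ 66.41°
|L| = 10000 / 6075.6 ≈ 1.6459
Gain = 20 log₁₀(1.6459) ≈ 4.33 dB
∠L = 0.00° − 66.41° = -66.41°

At s = jω = j240:
quadratic: (j240)² + 64·j240 + 10000 = -47600 + j15360 → |·| ≈ 50017, ∠ ≈ 162.12°
|L| = 10000 / 50017 ≈ 0.19993
Gain = 20 log₁₀(0.19993) ≈ -13.98 dB
∠L = 0.00° − 162.12° = -162.12°

ω = 87: 4.3 dB, -66.4°; ω = 240: -14.0 dB, -162.1°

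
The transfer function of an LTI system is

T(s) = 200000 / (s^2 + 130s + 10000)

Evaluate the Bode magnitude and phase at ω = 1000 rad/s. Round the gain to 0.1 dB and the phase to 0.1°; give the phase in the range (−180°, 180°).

-14.0 dB, -172.5°

At s = jω = j1000:
quadratic: (j1000)² + 130·j1000 + 10000 = -990000 + j130000 → |·| ≈ 9.985e+05, ∠ ≈ 172.52°
|T| = 200000 / 9.985e+05 ≈ 0.2003
Gain = 20 log₁₀(0.2003) ≈ -13.97 dB
∠T = 0.00° − 172.52° = -172.52°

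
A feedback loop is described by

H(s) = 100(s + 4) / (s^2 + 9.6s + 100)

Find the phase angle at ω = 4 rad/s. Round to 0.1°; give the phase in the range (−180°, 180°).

At s = jω = j4:
zero (s+4): 4 + j4 → |·| = √(4²+4²) = √32 ≈ 5.6569, ∠ = arctan(4/4) ≈ 45.00°
quadratic: (j4)² + 9.6·j4 + 100 = 84 + j38.4 → |·| ≈ 92.361, ∠ ≈ 24.57°
∠H = 45.00° − 24.57° = 20.43°

20.4°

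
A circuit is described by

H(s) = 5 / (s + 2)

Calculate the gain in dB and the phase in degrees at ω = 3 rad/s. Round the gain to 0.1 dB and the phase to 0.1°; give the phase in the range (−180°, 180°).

2.8 dB, -56.3°

Substitute s = j3:
Numerator: 5 = 5 + j0
Denominator: (j3) + 2 = 2 + j3
|N| = √(5² + 0²) ≈ 5, ∠N ≈ 0.00°
|D| = √(2² + 3²) ≈ 3.6056, ∠D ≈ 56.31°
|H| = 5 / 3.6056 ≈ 1.3867
Gain = 20 log₁₀(1.3867) ≈ 2.84 dB
∠H = 0.00° − 56.31° = -56.31°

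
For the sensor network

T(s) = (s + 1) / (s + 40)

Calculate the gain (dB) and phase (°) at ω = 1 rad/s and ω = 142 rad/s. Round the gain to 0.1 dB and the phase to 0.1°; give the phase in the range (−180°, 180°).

ω = 1: -29.0 dB, 43.6°; ω = 142: -0.3 dB, 15.3°

At s = jω = j1:
zero (s+1): 1 + j1 → |·| = √(1²+1²) = √2 ≈ 1.4142, ∠ = arctan(1/1) ≈ 45.00°
pole (s+40): 40 + j1 → |·| = √(40²+1²) = √1601 ≈ 40.012, ∠ = arctan(1/40) ≈ 1.43°
|T| = 1 · 1.4142 / 40.012 ≈ 0.035344
Gain = 20 log₁₀(0.035344) ≈ -29.03 dB
∠T = 45.00° − 1.43° = 43.57°

At s = jω = j142:
zero (s+1): 1 + j142 → |·| = √(1²+142²) = √20165 ≈ 142, ∠ = arctan(142/1) ≈ 89.60°
pole (s+40): 40 + j142 → |·| = √(40²+142²) = √21764 ≈ 147.53, ∠ = arctan(142/40) ≈ 74.27°
|T| = 1 · 142 / 147.53 ≈ 0.96252
Gain = 20 log₁₀(0.96252) ≈ -0.33 dB
∠T = 89.60° − 74.27° = 15.33°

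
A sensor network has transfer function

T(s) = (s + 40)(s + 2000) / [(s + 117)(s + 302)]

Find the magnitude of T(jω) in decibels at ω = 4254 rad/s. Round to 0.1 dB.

At s = jω = j4254:
zero (s+40): 40 + j4254 → |·| = √(40²+4254²) = √18098116 ≈ 4254.2, ∠ = arctan(4254/40) ≈ 89.46°
zero (s+2000): 2000 + j4254 → |·| = √(2000²+4254²) = √22096516 ≈ 4700.7, ∠ = arctan(4254/2000) ≈ 64.82°
pole (s+117): 117 + j4254 → |·| = √(117²+4254²) = √18110205 ≈ 4255.6, ∠ = arctan(4254/117) ≈ 88.42°
pole (s+302): 302 + j4254 → |·| = √(302²+4254²) = √18187720 ≈ 4264.7, ∠ = arctan(4254/302) ≈ 85.94°
|T| = 1 · 1.9998e+07 / 1.8149e+07 ≈ 1.1019
Gain = 20 log₁₀(1.1019) ≈ 0.84 dB

0.8 dB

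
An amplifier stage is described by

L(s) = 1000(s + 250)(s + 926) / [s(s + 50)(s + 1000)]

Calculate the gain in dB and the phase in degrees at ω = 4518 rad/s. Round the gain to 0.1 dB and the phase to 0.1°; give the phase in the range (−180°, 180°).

-13.1 dB, -91.6°

At s = jω = j4518:
zero (s+250): 250 + j4518 → |·| = √(250²+4518²) = √20474824 ≈ 4524.9, ∠ = arctan(4518/250) ≈ 86.83°
zero (s+926): 926 + j4518 → |·| = √(926²+4518²) = √21269800 ≈ 4611.9, ∠ = arctan(4518/926) ≈ 78.42°
pole (s+50): 50 + j4518 → |·| = √(50²+4518²) = √20414824 ≈ 4518.3, ∠ = arctan(4518/50) ≈ 89.37°
pole (s+1000): 1000 + j4518 → |·| = √(1000²+4518²) = √21412324 ≈ 4627.3, ∠ = arctan(4518/1000) ≈ 77.52°
pole at origin: |s| = 4518, ∠ = 90.00° (in denominator)
|L| = 1000 · 2.0868e+07 / 9.446e+10 ≈ 0.22092
Gain = 20 log₁₀(0.22092) ≈ -13.12 dB
∠L = 165.25° − 256.89° = -91.64°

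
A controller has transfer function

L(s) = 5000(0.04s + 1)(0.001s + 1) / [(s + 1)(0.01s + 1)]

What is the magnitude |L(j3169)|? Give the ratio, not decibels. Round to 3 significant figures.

21.0

At ω = 3169 rad/s:
zero (1 + j3169·0.04) = 1 + j126.76 → |·| ≈ 126.76, ∠ ≈ 89.55°
zero (1 + j3169·0.001) = 1 + j3.169 → |·| ≈ 3.323, ∠ ≈ 72.49°
pole (1 + j3169·1) = 1 + j3169 → |·| ≈ 3169, ∠ ≈ 89.98°
pole (1 + j3169·0.01) = 1 + j31.69 → |·| ≈ 31.706, ∠ ≈ 88.19°
|L| = 5000 · 126.76 · 3.323 / (3169 · 31.706) ≈ 20.961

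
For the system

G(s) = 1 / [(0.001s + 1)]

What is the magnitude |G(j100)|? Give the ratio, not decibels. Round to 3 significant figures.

0.995

At ω = 100 rad/s:
pole (1 + j100·0.001) = 1 + j0.1 → |·| ≈ 1.005, ∠ ≈ 5.71°
|G| = 1 · 1 / (1.005) ≈ 0.99502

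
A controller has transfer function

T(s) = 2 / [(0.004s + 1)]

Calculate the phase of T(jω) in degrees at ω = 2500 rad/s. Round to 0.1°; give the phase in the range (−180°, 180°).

At ω = 2500 rad/s:
pole (1 + j2500·0.004) = 1 + j10 → |·| ≈ 10.05, ∠ ≈ 84.29°
∠T = (0°) − (84.29°) = -84.29°

-84.3°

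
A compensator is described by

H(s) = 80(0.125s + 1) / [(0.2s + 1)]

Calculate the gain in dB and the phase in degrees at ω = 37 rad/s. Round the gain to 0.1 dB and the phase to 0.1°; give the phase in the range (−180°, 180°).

At ω = 37 rad/s:
zero (1 + j37·0.125) = 1 + j4.625 → |·| ≈ 4.7319, ∠ ≈ 77.80°
pole (1 + j37·0.2) = 1 + j7.4 → |·| ≈ 7.4673, ∠ ≈ 82.30°
|H| = 80 · 4.7319 / (7.4673) ≈ 50.695
Gain = 20 log₁₀(50.695) ≈ 34.10 dB
∠H = (77.80°) − (82.30°) = -4.50°

34.1 dB, -4.5°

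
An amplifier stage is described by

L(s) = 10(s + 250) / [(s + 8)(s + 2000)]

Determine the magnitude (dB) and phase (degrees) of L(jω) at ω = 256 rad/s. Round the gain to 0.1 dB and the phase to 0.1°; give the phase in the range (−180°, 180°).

At s = jω = j256:
zero (s+250): 250 + j256 → |·| = √(250²+256²) = √128036 ≈ 357.82, ∠ = arctan(256/250) ≈ 45.68°
pole (s+8): 8 + j256 → |·| = √(8²+256²) = √65600 ≈ 256.12, ∠ = arctan(256/8) ≈ 88.21°
pole (s+2000): 2000 + j256 → |·| = √(2000²+256²) = √4065536 ≈ 2016.3, ∠ = arctan(256/2000) ≈ 7.29°
|L| = 10 · 357.82 / 5.1641e+05 ≈ 0.006929
Gain = 20 log₁₀(0.006929) ≈ -43.19 dB
∠L = 45.68° − 95.50° = -49.82°

-43.2 dB, -49.8°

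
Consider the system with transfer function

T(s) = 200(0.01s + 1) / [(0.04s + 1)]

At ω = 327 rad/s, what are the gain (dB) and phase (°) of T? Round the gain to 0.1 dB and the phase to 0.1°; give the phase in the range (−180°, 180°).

At ω = 327 rad/s:
zero (1 + j327·0.01) = 1 + j3.27 → |·| ≈ 3.4195, ∠ ≈ 73.00°
pole (1 + j327·0.04) = 1 + j13.08 → |·| ≈ 13.118, ∠ ≈ 85.63°
|T| = 200 · 3.4195 / (13.118) ≈ 52.134
Gain = 20 log₁₀(52.134) ≈ 34.34 dB
∠T = (73.00°) − (85.63°) = -12.63°

34.3 dB, -12.6°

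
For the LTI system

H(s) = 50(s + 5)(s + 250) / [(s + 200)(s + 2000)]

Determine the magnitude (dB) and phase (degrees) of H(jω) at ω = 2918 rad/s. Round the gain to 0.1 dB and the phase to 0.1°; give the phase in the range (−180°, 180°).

At s = jω = j2918:
zero (s+5): 5 + j2918 → |·| = √(5²+2918²) = √8514749 ≈ 2918, ∠ = arctan(2918/5) ≈ 89.90°
zero (s+250): 250 + j2918 → |·| = √(250²+2918²) = √8577224 ≈ 2928.7, ∠ = arctan(2918/250) ≈ 85.10°
pole (s+200): 200 + j2918 → |·| = √(200²+2918²) = √8554724 ≈ 2924.8, ∠ = arctan(2918/200) ≈ 86.08°
pole (s+2000): 2000 + j2918 → |·| = √(2000²+2918²) = √12514724 ≈ 3537.6, ∠ = arctan(2918/2000) ≈ 55.57°
|H| = 50 · 8.5459e+06 / 1.0347e+07 ≈ 41.297
Gain = 20 log₁₀(41.297) ≈ 32.32 dB
∠H = 175.00° − 141.65° = 33.35°

32.3 dB, 33.4°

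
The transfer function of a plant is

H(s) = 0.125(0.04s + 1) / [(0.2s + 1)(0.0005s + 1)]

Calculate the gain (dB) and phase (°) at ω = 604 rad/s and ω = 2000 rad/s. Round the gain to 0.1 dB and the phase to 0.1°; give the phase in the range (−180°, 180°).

At ω = 604 rad/s:
zero (1 + j604·0.04) = 1 + j24.16 → |·| ≈ 24.181, ∠ ≈ 87.63°
pole (1 + j604·0.2) = 1 + j120.8 → |·| ≈ 120.8, ∠ ≈ 89.53°
pole (1 + j604·0.0005) = 1 + j0.302 → |·| ≈ 1.0446, ∠ ≈ 16.80°
|H| = 0.125 · 24.181 / (120.8 · 1.0446) ≈ 0.023953
Gain = 20 log₁₀(0.023953) ≈ -32.41 dB
∠H = (87.63°) − (89.53° + 16.80°) = -18.70°

At ω = 2000 rad/s:
zero (1 + j2000·0.04) = 1 + j80 → |·| ≈ 80.006, ∠ ≈ 89.28°
pole (1 + j2000·0.2) = 1 + j400 → |·| ≈ 400, ∠ ≈ 89.86°
pole (1 + j2000·0.0005) = 1 + j1 → |·| ≈ 1.4142, ∠ ≈ 45.00°
|H| = 0.125 · 80.006 / (400 · 1.4142) ≈ 0.017679
Gain = 20 log₁₀(0.017679) ≈ -35.05 dB
∠H = (89.28°) − (89.86° + 45.00°) = -45.58°

ω = 604: -32.4 dB, -18.7°; ω = 2000: -35.1 dB, -45.6°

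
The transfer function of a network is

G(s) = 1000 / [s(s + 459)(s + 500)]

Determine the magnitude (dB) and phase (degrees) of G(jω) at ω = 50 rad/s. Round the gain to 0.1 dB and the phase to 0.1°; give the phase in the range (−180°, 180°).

At s = jω = j50:
pole (s+459): 459 + j50 → |·| = √(459²+50²) = √213181 ≈ 461.72, ∠ = arctan(50/459) ≈ 6.22°
pole (s+500): 500 + j50 → |·| = √(500²+50²) = √252500 ≈ 502.49, ∠ = arctan(50/500) ≈ 5.71°
pole at origin: |s| = 50, ∠ = 90.00° (in denominator)
|G| = 1000 / 1.16e+07 ≈ 8.6207e-05
Gain = 20 log₁₀(8.6207e-05) ≈ -81.29 dB
∠G = 0.00° − 101.93° = -101.93°

-81.3 dB, -101.9°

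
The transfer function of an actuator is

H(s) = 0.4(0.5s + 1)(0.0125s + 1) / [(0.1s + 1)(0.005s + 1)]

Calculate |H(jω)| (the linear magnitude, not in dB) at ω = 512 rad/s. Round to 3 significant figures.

4.71

At ω = 512 rad/s:
zero (1 + j512·0.5) = 1 + j256 → |·| ≈ 256, ∠ ≈ 89.78°
zero (1 + j512·0.0125) = 1 + j6.4 → |·| ≈ 6.4777, ∠ ≈ 81.12°
pole (1 + j512·0.1) = 1 + j51.2 → |·| ≈ 51.21, ∠ ≈ 88.88°
pole (1 + j512·0.005) = 1 + j2.56 → |·| ≈ 2.7484, ∠ ≈ 68.66°
|H| = 0.4 · 256 · 6.4777 / (51.21 · 2.7484) ≈ 4.7129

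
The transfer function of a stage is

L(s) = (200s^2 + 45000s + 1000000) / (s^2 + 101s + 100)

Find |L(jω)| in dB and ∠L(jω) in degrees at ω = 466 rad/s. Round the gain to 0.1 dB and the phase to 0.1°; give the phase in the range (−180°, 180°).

46.6 dB, -14.1°

Substitute s = j466:
Numerator: 200(j466)^2 + 45000(j466) + 1000000 = -42431200 + j20970000
Denominator: (j466)^2 + 101(j466) + 100 = -217056 + j47066
|N| = √(42431200² + 20970000²) ≈ 4.733e+07, ∠N ≈ 153.70°
|D| = √(217056² + 47066²) ≈ 2.221e+05, ∠D ≈ 167.77°
|L| = 4.733e+07 / 2.221e+05 ≈ 213.1
Gain = 20 log₁₀(213.1) ≈ 46.57 dB
∠L = 153.70° − 167.77° = -14.07°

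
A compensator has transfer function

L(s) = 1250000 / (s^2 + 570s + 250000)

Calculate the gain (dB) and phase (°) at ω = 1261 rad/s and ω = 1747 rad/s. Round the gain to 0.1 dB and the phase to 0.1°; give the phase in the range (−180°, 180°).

ω = 1261: -1.7 dB, -151.8°; ω = 1747: -7.5 dB, -160.4°

At s = jω = j1261:
quadratic: (j1261)² + 570·j1261 + 250000 = -1340121 + j718770 → |·| ≈ 1.5207e+06, ∠ ≈ 151.79°
|L| = 1250000 / 1.5207e+06 ≈ 0.82199
Gain = 20 log₁₀(0.82199) ≈ -1.70 dB
∠L = 0.00° − 151.79° = -151.79°

At s = jω = j1747:
quadratic: (j1747)² + 570·j1747 + 250000 = -2802009 + j995790 → |·| ≈ 2.9737e+06, ∠ ≈ 160.44°
|L| = 1250000 / 2.9737e+06 ≈ 0.42035
Gain = 20 log₁₀(0.42035) ≈ -7.53 dB
∠L = 0.00° − 160.44° = -160.44°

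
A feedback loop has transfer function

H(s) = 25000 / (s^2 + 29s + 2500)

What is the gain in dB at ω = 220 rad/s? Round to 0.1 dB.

At s = jω = j220:
quadratic: (j220)² + 29·j220 + 2500 = -45900 + j6380 → |·| ≈ 46341, ∠ ≈ 172.09°
|H| = 25000 / 46341 ≈ 0.53948
Gain = 20 log₁₀(0.53948) ≈ -5.36 dB

-5.4 dB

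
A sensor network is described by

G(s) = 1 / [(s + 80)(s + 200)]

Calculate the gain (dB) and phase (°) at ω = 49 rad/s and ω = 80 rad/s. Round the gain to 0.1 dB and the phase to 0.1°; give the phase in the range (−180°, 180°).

ω = 49: -85.7 dB, -45.3°; ω = 80: -87.7 dB, -66.8°

At s = jω = j49:
pole (s+80): 80 + j49 → |·| = √(80²+49²) = √8801 ≈ 93.814, ∠ = arctan(49/80) ≈ 31.49°
pole (s+200): 200 + j49 → |·| = √(200²+49²) = √42401 ≈ 205.92, ∠ = arctan(49/200) ≈ 13.77°
|G| = 1 / 19318 ≈ 5.1765e-05
Gain = 20 log₁₀(5.1765e-05) ≈ -85.72 dB
∠G = 0.00° − 45.26° = -45.26°

At s = jω = j80:
pole (s+80): 80 + j80 → |·| = √(80²+80²) = √12800 ≈ 113.14, ∠ = arctan(80/80) ≈ 45.00°
pole (s+200): 200 + j80 → |·| = √(200²+80²) = √46400 ≈ 215.41, ∠ = arctan(80/200) ≈ 21.80°
|G| = 1 / 24371 ≈ 4.1032e-05
Gain = 20 log₁₀(4.1032e-05) ≈ -87.74 dB
∠G = 0.00° − 66.80° = -66.80°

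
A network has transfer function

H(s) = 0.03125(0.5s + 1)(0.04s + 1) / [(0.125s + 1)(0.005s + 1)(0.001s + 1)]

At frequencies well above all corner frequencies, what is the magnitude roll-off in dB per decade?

Each pole contributes −20 dB/decade at high frequency; each zero contributes +20 dB/decade.
Net: 2 zero(s) − 3 pole(s) → -20 dB/decade.

-20 dB/decade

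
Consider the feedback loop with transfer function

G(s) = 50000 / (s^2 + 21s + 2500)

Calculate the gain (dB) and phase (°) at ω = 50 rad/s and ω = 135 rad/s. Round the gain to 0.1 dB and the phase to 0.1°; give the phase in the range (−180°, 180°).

ω = 50: 33.6 dB, -90.0°; ω = 135: 9.9 dB, -169.8°

At s = jω = j50:
quadratic: (j50)² + 21·j50 + 2500 = 0 + j1050 → |·| ≈ 1050, ∠ ≈ 90.00°
|G| = 50000 / 1050 ≈ 47.619
Gain = 20 log₁₀(47.619) ≈ 33.56 dB
∠G = 0.00° − 90.00° = -90.00°

At s = jω = j135:
quadratic: (j135)² + 21·j135 + 2500 = -15725 + j2835 → |·| ≈ 15979, ∠ ≈ 169.78°
|G| = 50000 / 15979 ≈ 3.1291
Gain = 20 log₁₀(3.1291) ≈ 9.91 dB
∠G = 0.00° − 169.78° = -169.78°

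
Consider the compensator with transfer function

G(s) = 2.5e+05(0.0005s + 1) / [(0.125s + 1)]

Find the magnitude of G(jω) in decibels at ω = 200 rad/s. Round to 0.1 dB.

80.0 dB

At ω = 200 rad/s:
zero (1 + j200·0.0005) = 1 + j0.1 → |·| ≈ 1.005, ∠ ≈ 5.71°
pole (1 + j200·0.125) = 1 + j25 → |·| ≈ 25.02, ∠ ≈ 87.71°
|G| = 2.5e+05 · 1.005 / (25.02) ≈ 10042
Gain = 20 log₁₀(10042) ≈ 80.04 dB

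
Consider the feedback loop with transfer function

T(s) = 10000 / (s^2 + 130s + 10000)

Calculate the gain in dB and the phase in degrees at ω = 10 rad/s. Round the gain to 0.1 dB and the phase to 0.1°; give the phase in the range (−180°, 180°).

0.0 dB, -7.5°

At s = jω = j10:
quadratic: (j10)² + 130·j10 + 10000 = 9900 + j1300 → |·| ≈ 9985, ∠ ≈ 7.48°
|T| = 10000 / 9985 ≈ 1.0015
Gain = 20 log₁₀(1.0015) ≈ 0.01 dB
∠T = 0.00° − 7.48° = -7.48°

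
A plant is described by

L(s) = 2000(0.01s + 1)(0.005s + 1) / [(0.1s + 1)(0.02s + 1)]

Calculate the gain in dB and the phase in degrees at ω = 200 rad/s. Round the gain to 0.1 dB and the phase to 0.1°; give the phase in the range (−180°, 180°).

At ω = 200 rad/s:
zero (1 + j200·0.01) = 1 + j2 → |·| ≈ 2.2361, ∠ ≈ 63.43°
zero (1 + j200·0.005) = 1 + j1 → |·| ≈ 1.4142, ∠ ≈ 45.00°
pole (1 + j200·0.1) = 1 + j20 → |·| ≈ 20.025, ∠ ≈ 87.14°
pole (1 + j200·0.02) = 1 + j4 → |·| ≈ 4.1231, ∠ ≈ 75.96°
|L| = 2000 · 2.2361 · 1.4142 / (20.025 · 4.1231) ≈ 76.601
Gain = 20 log₁₀(76.601) ≈ 37.68 dB
∠L = (63.43° + 45.00°) − (87.14° + 75.96°) = -54.67°

37.7 dB, -54.7°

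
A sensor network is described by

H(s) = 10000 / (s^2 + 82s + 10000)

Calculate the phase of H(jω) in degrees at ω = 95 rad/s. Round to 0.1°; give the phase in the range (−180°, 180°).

At s = jω = j95:
quadratic: (j95)² + 82·j95 + 10000 = 975 + j7790 → |·| ≈ 7850.8, ∠ ≈ 82.87°
∠H = 0.00° − 82.87° = -82.87°

-82.9°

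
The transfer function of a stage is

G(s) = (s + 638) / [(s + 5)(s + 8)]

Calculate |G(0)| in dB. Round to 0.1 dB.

G(0) = 1·638 / (5·8) = 15.95
20 log₁₀(15.95) ≈ 24.06 dB

24.1 dB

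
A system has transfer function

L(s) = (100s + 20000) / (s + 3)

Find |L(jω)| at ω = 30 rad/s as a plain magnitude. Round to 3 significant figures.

671

Substitute s = j30:
Numerator: 100(j30) + 20000 = 20000 + j3000
Denominator: (j30) + 3 = 3 + j30
|N| = √(20000² + 3000²) ≈ 20224, ∠N ≈ 8.53°
|D| = √(3² + 30²) ≈ 30.15, ∠D ≈ 84.29°
|L| = 20224 / 30.15 ≈ 670.78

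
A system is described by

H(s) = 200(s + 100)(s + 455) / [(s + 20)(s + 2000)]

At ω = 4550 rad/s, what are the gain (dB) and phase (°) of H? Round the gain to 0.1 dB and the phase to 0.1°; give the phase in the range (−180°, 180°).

At s = jω = j4550:
zero (s+100): 100 + j4550 → |·| = √(100²+4550²) = √20712500 ≈ 4551.1, ∠ = arctan(4550/100) ≈ 88.74°
zero (s+455): 455 + j4550 → |·| = √(455²+4550²) = √20909525 ≈ 4572.7, ∠ = arctan(4550/455) ≈ 84.29°
pole (s+20): 20 + j4550 → |·| = √(20²+4550²) = √20702900 ≈ 4550, ∠ = arctan(4550/20) ≈ 89.75°
pole (s+2000): 2000 + j4550 → |·| = √(2000²+4550²) = √24702500 ≈ 4970.2, ∠ = arctan(4550/2000) ≈ 66.27°
|H| = 200 · 2.0811e+07 / 2.2614e+07 ≈ 184.05
Gain = 20 log₁₀(184.05) ≈ 45.30 dB
∠H = 173.03° − 156.02° = 17.01°

45.3 dB, 17.0°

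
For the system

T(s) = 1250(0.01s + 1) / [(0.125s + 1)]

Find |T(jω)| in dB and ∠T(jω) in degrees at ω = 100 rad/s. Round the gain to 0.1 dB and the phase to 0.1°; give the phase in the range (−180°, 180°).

43.0 dB, -40.4°

At ω = 100 rad/s:
zero (1 + j100·0.01) = 1 + j1 → |·| ≈ 1.4142, ∠ ≈ 45.00°
pole (1 + j100·0.125) = 1 + j12.5 → |·| ≈ 12.54, ∠ ≈ 85.43°
|T| = 1250 · 1.4142 / (12.54) ≈ 140.97
Gain = 20 log₁₀(140.97) ≈ 42.98 dB
∠T = (45.00°) − (85.43°) = -40.43°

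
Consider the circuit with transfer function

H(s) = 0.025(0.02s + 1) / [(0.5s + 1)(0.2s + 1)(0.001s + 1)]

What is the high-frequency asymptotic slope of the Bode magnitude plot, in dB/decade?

-40 dB/decade

Each pole contributes −20 dB/decade at high frequency; each zero contributes +20 dB/decade.
Net: 1 zero(s) − 3 pole(s) → -40 dB/decade.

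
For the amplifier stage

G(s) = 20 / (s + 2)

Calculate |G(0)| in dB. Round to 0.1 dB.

20.0 dB

G(0) = 20 / (2) = 10
20 log₁₀(10) ≈ 20.00 dB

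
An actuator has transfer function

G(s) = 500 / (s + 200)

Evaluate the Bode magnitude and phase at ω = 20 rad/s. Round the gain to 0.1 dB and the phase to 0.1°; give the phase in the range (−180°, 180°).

At s = jω = j20:
pole (s+200): 200 + j20 → |·| = √(200²+20²) = √40400 ≈ 201, ∠ = arctan(20/200) ≈ 5.71°
|G| = 500 / 201 ≈ 2.4876
Gain = 20 log₁₀(2.4876) ≈ 7.92 dB
∠G = 0.00° − 5.71° = -5.71°

7.9 dB, -5.7°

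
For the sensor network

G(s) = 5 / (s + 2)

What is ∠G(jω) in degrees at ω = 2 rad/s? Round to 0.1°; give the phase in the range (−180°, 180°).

-45.0°

At s = jω = j2:
pole (s+2): 2 + j2 → |·| = √(2²+2²) = √8 ≈ 2.8284, ∠ = arctan(2/2) ≈ 45.00°
∠G = 0.00° − 45.00° = -45.00°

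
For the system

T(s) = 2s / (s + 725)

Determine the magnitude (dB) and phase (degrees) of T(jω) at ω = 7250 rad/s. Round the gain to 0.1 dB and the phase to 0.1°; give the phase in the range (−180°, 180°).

At s = jω = j7250:
zero at origin: s = j7250 → |·| = 7250, ∠ = 90.00°
pole (s+725): 725 + j7250 → |·| = √(725²+7250²) = √53088125 ≈ 7286.2, ∠ = arctan(7250/725) ≈ 84.29°
|T| = 2 · 7250 / 7286.2 ≈ 1.9901
Gain = 20 log₁₀(1.9901) ≈ 5.98 dB
∠T = 90.00° − 84.29° = 5.71°

6.0 dB, 5.7°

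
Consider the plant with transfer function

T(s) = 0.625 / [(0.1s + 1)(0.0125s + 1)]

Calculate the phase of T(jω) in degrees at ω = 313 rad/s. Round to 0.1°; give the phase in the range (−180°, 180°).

At ω = 313 rad/s:
pole (1 + j313·0.1) = 1 + j31.3 → |·| ≈ 31.316, ∠ ≈ 88.17°
pole (1 + j313·0.0125) = 1 + j3.9125 → |·| ≈ 4.0383, ∠ ≈ 75.66°
∠T = (0°) − (88.17° + 75.66°) = -163.83°

-163.8°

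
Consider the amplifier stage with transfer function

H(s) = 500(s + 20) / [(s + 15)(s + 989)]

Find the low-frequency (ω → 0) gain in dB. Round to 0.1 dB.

H(0) = 500·20 / (15·989) ≈ 0.67408
20 log₁₀(0.67408) ≈ -3.43 dB

-3.4 dB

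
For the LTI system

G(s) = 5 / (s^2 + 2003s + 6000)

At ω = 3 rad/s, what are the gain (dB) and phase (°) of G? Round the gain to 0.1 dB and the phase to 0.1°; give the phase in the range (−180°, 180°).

Substitute s = j3:
Numerator: 5 = 5 + j0
Denominator: (j3)^2 + 2003(j3) + 6000 = 5991 + j6009
|N| = √(5² + 0²) ≈ 5, ∠N ≈ 0.00°
|D| = √(5991² + 6009²) ≈ 8485.3, ∠D ≈ 45.09°
|G| = 5 / 8485.3 ≈ 0.00058925
Gain = 20 log₁₀(0.00058925) ≈ -64.59 dB
∠G = 0.00° − 45.09° = -45.09°

-64.6 dB, -45.1°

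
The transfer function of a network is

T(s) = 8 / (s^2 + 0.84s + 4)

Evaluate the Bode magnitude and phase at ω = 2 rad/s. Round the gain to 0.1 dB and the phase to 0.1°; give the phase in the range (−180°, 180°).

13.6 dB, -90.0°

At s = jω = j2:
quadratic: (j2)² + 0.84·j2 + 4 = 0 + j1.68 → |·| ≈ 1.68, ∠ ≈ 90.00°
|T| = 8 / 1.68 ≈ 4.7619
Gain = 20 log₁₀(4.7619) ≈ 13.56 dB
∠T = 0.00° − 90.00° = -90.00°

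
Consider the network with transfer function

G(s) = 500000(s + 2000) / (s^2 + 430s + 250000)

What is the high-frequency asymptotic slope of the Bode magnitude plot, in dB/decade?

Each pole contributes −20 dB/decade at high frequency; each zero contributes +20 dB/decade.
Net: 1 zero(s) − 2 pole(s) → -20 dB/decade.

-20 dB/decade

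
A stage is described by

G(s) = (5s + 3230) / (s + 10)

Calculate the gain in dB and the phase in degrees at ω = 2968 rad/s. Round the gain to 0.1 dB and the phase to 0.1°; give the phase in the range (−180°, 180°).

14.2 dB, -12.1°

Substitute s = j2968:
Numerator: 5(j2968) + 3230 = 3230 + j14840
Denominator: (j2968) + 10 = 10 + j2968
|N| = √(3230² + 14840²) ≈ 15187, ∠N ≈ 77.72°
|D| = √(10² + 2968²) ≈ 2968, ∠D ≈ 89.81°
|G| = 15187 / 2968 ≈ 5.1169
Gain = 20 log₁₀(5.1169) ≈ 14.18 dB
∠G = 77.72° − 89.81° = -12.09°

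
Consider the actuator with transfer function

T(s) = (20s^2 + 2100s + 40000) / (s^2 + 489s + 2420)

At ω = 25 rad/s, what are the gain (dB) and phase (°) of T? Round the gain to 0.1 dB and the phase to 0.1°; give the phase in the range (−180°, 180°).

13.6 dB, -19.3°

Substitute s = j25:
Numerator: 20(j25)^2 + 2100(j25) + 40000 = 27500 + j52500
Denominator: (j25)^2 + 489(j25) + 2420 = 1795 + j12225
|N| = √(27500² + 52500²) ≈ 59266, ∠N ≈ 62.35°
|D| = √(1795² + 12225²) ≈ 12356, ∠D ≈ 81.65°
|T| = 59266 / 12356 ≈ 4.7965
Gain = 20 log₁₀(4.7965) ≈ 13.62 dB
∠T = 62.35° − 81.65° = -19.30°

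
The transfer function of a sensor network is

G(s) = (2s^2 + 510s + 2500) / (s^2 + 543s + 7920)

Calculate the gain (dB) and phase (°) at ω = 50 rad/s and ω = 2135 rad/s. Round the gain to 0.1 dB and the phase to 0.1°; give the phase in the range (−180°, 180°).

Substitute s = j50:
Numerator: 2(j50)^2 + 510(j50) + 2500 = -2500 + j25500
Denominator: (j50)^2 + 543(j50) + 7920 = 5420 + j27150
|N| = √(2500² + 25500²) ≈ 25622, ∠N ≈ 95.60°
|D| = √(5420² + 27150²) ≈ 27686, ∠D ≈ 78.71°
|G| = 25622 / 27686 ≈ 0.92545
Gain = 20 log₁₀(0.92545) ≈ -0.67 dB
∠G = 95.60° − 78.71° = 16.89°

Substitute s = j2135:
Numerator: 2(j2135)^2 + 510(j2135) + 2500 = -9113950 + j1088850
Denominator: (j2135)^2 + 543(j2135) + 7920 = -4550305 + j1159305
|N| = √(9113950² + 1088850²) ≈ 9.1788e+06, ∠N ≈ 173.19°
|D| = √(4550305² + 1159305²) ≈ 4.6957e+06, ∠D ≈ 165.71°
|G| = 9.1788e+06 / 4.6957e+06 ≈ 1.9547
Gain = 20 log₁₀(1.9547) ≈ 5.82 dB
∠G = 173.19° − 165.71° = 7.48°

ω = 50: -0.7 dB, 16.9°; ω = 2135: 5.8 dB, 7.5°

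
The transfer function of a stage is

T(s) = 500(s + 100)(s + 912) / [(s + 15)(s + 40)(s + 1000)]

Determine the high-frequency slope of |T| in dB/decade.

Each pole contributes −20 dB/decade at high frequency; each zero contributes +20 dB/decade.
Net: 2 zero(s) − 3 pole(s) → -20 dB/decade.

-20 dB/decade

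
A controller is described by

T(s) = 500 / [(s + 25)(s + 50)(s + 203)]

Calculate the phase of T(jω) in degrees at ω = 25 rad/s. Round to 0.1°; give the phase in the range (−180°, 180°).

At s = jω = j25:
pole (s+25): 25 + j25 → |·| = √(25²+25²) = √1250 ≈ 35.355, ∠ = arctan(25/25) ≈ 45.00°
pole (s+50): 50 + j25 → |·| = √(50²+25²) = √3125 ≈ 55.902, ∠ = arctan(25/50) ≈ 26.57°
pole (s+203): 203 + j25 → |·| = √(203²+25²) = √41834 ≈ 204.53, ∠ = arctan(25/203) ≈ 7.02°
∠T = 0.00° − 78.59° = -78.59°

-78.6°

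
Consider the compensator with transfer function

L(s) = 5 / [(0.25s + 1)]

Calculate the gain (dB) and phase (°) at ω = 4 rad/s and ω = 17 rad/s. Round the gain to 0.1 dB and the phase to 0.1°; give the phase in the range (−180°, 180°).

At ω = 4 rad/s:
pole (1 + j4·0.25) = 1 + j1 → |·| ≈ 1.4142, ∠ ≈ 45.00°
|L| = 5 · 1 / (1.4142) ≈ 3.5356
Gain = 20 log₁₀(3.5356) ≈ 10.97 dB
∠L = (0°) − (45.00°) = -45.00°

At ω = 17 rad/s:
pole (1 + j17·0.25) = 1 + j4.25 → |·| ≈ 4.3661, ∠ ≈ 76.76°
|L| = 5 · 1 / (4.3661) ≈ 1.1452
Gain = 20 log₁₀(1.1452) ≈ 1.18 dB
∠L = (0°) − (76.76°) = -76.76°

ω = 4: 11.0 dB, -45.0°; ω = 17: 1.2 dB, -76.8°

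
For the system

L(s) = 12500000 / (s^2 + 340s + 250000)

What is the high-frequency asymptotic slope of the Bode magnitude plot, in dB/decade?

-40 dB/decade

Each pole contributes −20 dB/decade at high frequency; each zero contributes +20 dB/decade.
Net: 0 zero(s) − 2 pole(s) → -40 dB/decade.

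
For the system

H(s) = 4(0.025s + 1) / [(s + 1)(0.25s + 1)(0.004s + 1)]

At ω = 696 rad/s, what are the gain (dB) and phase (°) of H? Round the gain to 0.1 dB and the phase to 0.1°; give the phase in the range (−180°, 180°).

-74.2 dB, -163.1°

At ω = 696 rad/s:
zero (1 + j696·0.025) = 1 + j17.4 → |·| ≈ 17.429, ∠ ≈ 86.71°
pole (1 + j696·1) = 1 + j696 → |·| ≈ 696, ∠ ≈ 89.92°
pole (1 + j696·0.25) = 1 + j174 → |·| ≈ 174, ∠ ≈ 89.67°
pole (1 + j696·0.004) = 1 + j2.784 → |·| ≈ 2.9582, ∠ ≈ 70.24°
|H| = 4 · 17.429 / (696 · 174 · 2.9582) ≈ 0.0001946
Gain = 20 log₁₀(0.0001946) ≈ -74.22 dB
∠H = (86.71°) − (89.92° + 89.67° + 70.24°) = -163.12°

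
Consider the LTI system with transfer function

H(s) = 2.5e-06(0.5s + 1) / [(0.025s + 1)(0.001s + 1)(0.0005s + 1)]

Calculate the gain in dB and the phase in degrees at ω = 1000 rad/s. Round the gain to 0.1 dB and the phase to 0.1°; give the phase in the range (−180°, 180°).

At ω = 1000 rad/s:
zero (1 + j1000·0.5) = 1 + j500 → |·| ≈ 500, ∠ ≈ 89.89°
pole (1 + j1000·0.025) = 1 + j25 → |·| ≈ 25.02, ∠ ≈ 87.71°
pole (1 + j1000·0.001) = 1 + j1 → |·| ≈ 1.4142, ∠ ≈ 45.00°
pole (1 + j1000·0.0005) = 1 + j0.5 → |·| ≈ 1.118, ∠ ≈ 26.57°
|H| = 2.5e-06 · 500 / (25.02 · 1.4142 · 1.118) ≈ 3.1599e-05
Gain = 20 log₁₀(3.1599e-05) ≈ -90.01 dB
∠H = (89.89°) − (87.71° + 45.00° + 26.57°) = -69.39°

-90.0 dB, -69.4°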